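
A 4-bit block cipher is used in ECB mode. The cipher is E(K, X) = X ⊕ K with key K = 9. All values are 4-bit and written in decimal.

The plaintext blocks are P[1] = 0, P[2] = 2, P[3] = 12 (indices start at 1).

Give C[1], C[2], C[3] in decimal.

ECB encryption: C_i = E(K, P_i).
C[1]: E(K, 0) = 9.
C[2]: E(K, 2) = 11.
C[3]: E(K, 12) = 5.

C[1] = 9, C[2] = 11, C[3] = 5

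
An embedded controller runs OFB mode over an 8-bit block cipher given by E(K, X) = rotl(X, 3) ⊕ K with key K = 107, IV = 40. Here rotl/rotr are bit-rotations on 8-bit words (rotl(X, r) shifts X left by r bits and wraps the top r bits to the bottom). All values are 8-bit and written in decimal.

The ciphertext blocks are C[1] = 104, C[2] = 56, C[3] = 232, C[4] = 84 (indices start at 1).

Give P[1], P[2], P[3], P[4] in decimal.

OFB decryption: S_i = E(K, S_{i−1}) with S_{0} = IV; P_i = C_i ⊕ S_i.
P[1]: S = E(K, 40) = 42; 104 ⊕ 42 = 66.
P[2]: S = E(K, 42) = 58; 56 ⊕ 58 = 2.
P[3]: S = E(K, 58) = 186; 232 ⊕ 186 = 82.
P[4]: S = E(K, 186) = 190; 84 ⊕ 190 = 234.

P[1] = 66, P[2] = 2, P[3] = 82, P[4] = 234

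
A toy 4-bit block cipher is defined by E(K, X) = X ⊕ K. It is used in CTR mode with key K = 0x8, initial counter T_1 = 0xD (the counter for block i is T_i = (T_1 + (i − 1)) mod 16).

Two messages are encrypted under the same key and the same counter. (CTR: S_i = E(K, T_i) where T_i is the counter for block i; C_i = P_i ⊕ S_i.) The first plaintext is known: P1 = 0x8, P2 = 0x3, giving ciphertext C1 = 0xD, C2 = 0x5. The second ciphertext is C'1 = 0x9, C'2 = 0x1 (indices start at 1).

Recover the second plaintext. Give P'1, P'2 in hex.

In CTR with a reused counter, both messages share the same keystream S_i, so C_i ⊕ C'_i = P_i ⊕ P'_i and thus P'_i = P_i ⊕ C_i ⊕ C'_i.
P'1: 0x8 ⊕ 0xD ⊕ 0x9 = 0xC.
P'2: 0x3 ⊕ 0x5 ⊕ 0x1 = 0x7.

P'1 = 0xC, P'2 = 0x7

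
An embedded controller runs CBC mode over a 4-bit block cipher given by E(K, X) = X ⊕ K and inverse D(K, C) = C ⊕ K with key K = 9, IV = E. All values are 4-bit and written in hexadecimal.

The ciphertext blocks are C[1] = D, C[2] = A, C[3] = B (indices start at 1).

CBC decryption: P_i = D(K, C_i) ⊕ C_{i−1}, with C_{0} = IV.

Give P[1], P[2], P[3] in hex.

P[1]: D(K, D) = 4; 4 ⊕ E = A.
P[2]: D(K, A) = 3; 3 ⊕ D = E.
P[3]: D(K, B) = 2; 2 ⊕ A = 8.

P[1] = A, P[2] = E, P[3] = 8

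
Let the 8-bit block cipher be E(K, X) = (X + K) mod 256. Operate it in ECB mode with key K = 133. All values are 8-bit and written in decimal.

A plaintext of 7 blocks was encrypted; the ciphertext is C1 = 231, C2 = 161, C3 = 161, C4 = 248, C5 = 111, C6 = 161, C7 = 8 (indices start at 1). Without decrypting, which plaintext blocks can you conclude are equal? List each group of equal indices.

P2 = P3 = P6

ECB encrypts each block independently with the same key, so equal ciphertext blocks imply equal plaintext blocks.
C2 = C3 = C6 = 161, so P2 = P3 = P6.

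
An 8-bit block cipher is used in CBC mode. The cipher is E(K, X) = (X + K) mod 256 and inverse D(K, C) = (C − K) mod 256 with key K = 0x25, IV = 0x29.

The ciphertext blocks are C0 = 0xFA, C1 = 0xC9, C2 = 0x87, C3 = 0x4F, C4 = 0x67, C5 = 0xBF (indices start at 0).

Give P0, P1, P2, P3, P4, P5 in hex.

CBC decryption: P_i = D(K, C_i) ⊕ C_{i−1}, with C_{−1} = IV.
P0: D(K, 0xFA) = 0xD5; 0xD5 ⊕ 0x29 = 0xFC.
P1: D(K, 0xC9) = 0xA4; 0xA4 ⊕ 0xFA = 0x5E.
P2: D(K, 0x87) = 0x62; 0x62 ⊕ 0xC9 = 0xAB.
P3: D(K, 0x4F) = 0x2A; 0x2A ⊕ 0x87 = 0xAD.
P4: D(K, 0x67) = 0x42; 0x42 ⊕ 0x4F = 0x0D.
P5: D(K, 0xBF) = 0x9A; 0x9A ⊕ 0x67 = 0xFD.

P0 = 0xFC, P1 = 0x5E, P2 = 0xAB, P3 = 0xAD, P4 = 0x0D, P5 = 0xFD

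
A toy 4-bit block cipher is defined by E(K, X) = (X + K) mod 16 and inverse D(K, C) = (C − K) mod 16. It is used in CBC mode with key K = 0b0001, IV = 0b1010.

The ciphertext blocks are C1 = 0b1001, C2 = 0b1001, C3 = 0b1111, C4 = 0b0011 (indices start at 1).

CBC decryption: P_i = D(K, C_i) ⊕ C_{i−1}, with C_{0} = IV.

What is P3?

P3: D(K, 0b1111) = 0b1110; 0b1110 ⊕ 0b1001 = 0b0111.

P3 = 0b0111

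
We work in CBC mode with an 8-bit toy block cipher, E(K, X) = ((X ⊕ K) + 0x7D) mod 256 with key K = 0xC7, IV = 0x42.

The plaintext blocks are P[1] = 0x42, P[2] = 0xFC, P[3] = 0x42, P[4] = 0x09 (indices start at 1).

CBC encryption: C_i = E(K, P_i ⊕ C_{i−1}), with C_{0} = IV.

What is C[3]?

C[3] = 0xF6

C[1]: P[1] ⊕ 0x42 = 0x00; E(K, 0x00) = 0x44.
C[2]: P[2] ⊕ 0x44 = 0xB8; E(K, 0xB8) = 0xFC.
C[3]: P[3] ⊕ 0xFC = 0xBE; E(K, 0xBE) = 0xF6.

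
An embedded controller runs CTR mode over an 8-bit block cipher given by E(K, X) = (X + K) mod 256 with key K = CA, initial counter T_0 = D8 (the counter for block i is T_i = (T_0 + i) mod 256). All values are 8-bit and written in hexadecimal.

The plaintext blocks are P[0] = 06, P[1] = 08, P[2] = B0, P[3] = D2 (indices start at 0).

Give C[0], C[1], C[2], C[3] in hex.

C[0] = A4, C[1] = AB, C[2] = 14, C[3] = 77

CTR encryption: S_i = E(K, T_i) where T_i is the counter for block i; C_i = P_i ⊕ S_i.
C[0]: T = D8, S = E(K, T) = A2; 06 ⊕ A2 = A4.
C[1]: T = D9, S = E(K, T) = A3; 08 ⊕ A3 = AB.
C[2]: T = DA, S = E(K, T) = A4; B0 ⊕ A4 = 14.
C[3]: T = DB, S = E(K, T) = A5; D2 ⊕ A5 = 77.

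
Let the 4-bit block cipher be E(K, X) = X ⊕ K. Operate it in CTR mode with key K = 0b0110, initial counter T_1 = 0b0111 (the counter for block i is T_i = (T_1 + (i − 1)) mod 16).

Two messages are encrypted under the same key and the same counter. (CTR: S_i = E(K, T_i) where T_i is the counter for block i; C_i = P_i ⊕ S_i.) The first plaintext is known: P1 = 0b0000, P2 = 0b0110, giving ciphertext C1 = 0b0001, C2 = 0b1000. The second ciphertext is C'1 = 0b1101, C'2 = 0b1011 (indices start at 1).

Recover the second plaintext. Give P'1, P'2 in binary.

In CTR with a reused counter, both messages share the same keystream S_i, so C_i ⊕ C'_i = P_i ⊕ P'_i and thus P'_i = P_i ⊕ C_i ⊕ C'_i.
P'1: 0b0000 ⊕ 0b0001 ⊕ 0b1101 = 0b1100.
P'2: 0b0110 ⊕ 0b1000 ⊕ 0b1011 = 0b0101.

P'1 = 0b1100, P'2 = 0b0101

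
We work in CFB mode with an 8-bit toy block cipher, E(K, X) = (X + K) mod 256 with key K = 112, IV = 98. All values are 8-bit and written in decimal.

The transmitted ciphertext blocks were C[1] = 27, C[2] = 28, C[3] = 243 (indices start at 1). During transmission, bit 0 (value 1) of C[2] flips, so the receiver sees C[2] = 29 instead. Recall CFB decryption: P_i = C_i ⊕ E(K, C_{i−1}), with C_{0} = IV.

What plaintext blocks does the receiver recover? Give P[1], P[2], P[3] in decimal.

Only C[2] changed, to 29. In CFB, a change in C_i flips the same bit in P_i and garbles P_{i+1}. Decrypting the received ciphertext:
P[1]: E(K, 98) = 210; 27 ⊕ 210 = 201.
P[2]: E(K, 27) = 139; 29 ⊕ 139 = 150.
P[3]: E(K, 29) = 141; 243 ⊕ 141 = 126.
Blocks that differ from the original plaintext: P[2], P[3].

P[1] = 201, P[2] = 150, P[3] = 126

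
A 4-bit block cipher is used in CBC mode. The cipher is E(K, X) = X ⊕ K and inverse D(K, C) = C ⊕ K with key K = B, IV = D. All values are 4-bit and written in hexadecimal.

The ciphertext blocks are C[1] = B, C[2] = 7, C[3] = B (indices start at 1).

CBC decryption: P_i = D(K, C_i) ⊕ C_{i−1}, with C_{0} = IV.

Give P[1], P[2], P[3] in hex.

P[1]: D(K, B) = 0; 0 ⊕ D = D.
P[2]: D(K, 7) = C; C ⊕ B = 7.
P[3]: D(K, B) = 0; 0 ⊕ 7 = 7.

P[1] = D, P[2] = 7, P[3] = 7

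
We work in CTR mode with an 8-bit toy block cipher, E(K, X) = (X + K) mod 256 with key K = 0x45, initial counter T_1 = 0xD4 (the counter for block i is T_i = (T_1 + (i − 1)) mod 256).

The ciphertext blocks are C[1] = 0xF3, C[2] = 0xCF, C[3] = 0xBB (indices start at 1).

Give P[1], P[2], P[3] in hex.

CTR decryption: S_i = E(K, T_i) where T_i is the counter for block i; P_i = C_i ⊕ S_i.
P[1]: T = 0xD4, S = E(K, T) = 0x19; 0xF3 ⊕ 0x19 = 0xEA.
P[2]: T = 0xD5, S = E(K, T) = 0x1A; 0xCF ⊕ 0x1A = 0xD5.
P[3]: T = 0xD6, S = E(K, T) = 0x1B; 0xBB ⊕ 0x1B = 0xA0.

P[1] = 0xEA, P[2] = 0xD5, P[3] = 0xA0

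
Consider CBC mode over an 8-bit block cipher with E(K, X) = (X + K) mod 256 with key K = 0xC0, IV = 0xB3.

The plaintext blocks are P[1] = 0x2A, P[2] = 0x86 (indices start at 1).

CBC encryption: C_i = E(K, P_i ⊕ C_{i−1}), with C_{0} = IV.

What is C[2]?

C[2] = 0x9F

C[1]: P[1] ⊕ 0xB3 = 0x99; E(K, 0x99) = 0x59.
C[2]: P[2] ⊕ 0x59 = 0xDF; E(K, 0xDF) = 0x9F.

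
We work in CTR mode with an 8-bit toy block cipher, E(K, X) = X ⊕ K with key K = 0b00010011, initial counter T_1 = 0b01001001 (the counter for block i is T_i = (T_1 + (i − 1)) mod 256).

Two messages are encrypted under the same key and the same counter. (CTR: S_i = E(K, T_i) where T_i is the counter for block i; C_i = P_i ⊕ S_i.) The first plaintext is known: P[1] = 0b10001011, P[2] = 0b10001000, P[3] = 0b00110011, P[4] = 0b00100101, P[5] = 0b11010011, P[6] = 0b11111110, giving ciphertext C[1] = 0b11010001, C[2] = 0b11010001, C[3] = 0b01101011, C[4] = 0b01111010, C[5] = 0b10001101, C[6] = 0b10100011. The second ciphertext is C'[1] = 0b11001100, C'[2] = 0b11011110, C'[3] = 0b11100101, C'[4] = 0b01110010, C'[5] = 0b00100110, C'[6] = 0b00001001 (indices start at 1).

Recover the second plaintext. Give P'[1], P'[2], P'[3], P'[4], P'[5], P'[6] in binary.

P'[1] = 0b10010110, P'[2] = 0b10000111, P'[3] = 0b10111101, P'[4] = 0b00101101, P'[5] = 0b01111000, P'[6] = 0b01010100

In CTR with a reused counter, both messages share the same keystream S_i, so C_i ⊕ C'_i = P_i ⊕ P'_i and thus P'_i = P_i ⊕ C_i ⊕ C'_i.
P'[1]: 0b10001011 ⊕ 0b11010001 ⊕ 0b11001100 = 0b10010110.
P'[2]: 0b10001000 ⊕ 0b11010001 ⊕ 0b11011110 = 0b10000111.
P'[3]: 0b00110011 ⊕ 0b01101011 ⊕ 0b11100101 = 0b10111101.
P'[4]: 0b00100101 ⊕ 0b01111010 ⊕ 0b01110010 = 0b00101101.
P'[5]: 0b11010011 ⊕ 0b10001101 ⊕ 0b00100110 = 0b01111000.
P'[6]: 0b11111110 ⊕ 0b10100011 ⊕ 0b00001001 = 0b01010100.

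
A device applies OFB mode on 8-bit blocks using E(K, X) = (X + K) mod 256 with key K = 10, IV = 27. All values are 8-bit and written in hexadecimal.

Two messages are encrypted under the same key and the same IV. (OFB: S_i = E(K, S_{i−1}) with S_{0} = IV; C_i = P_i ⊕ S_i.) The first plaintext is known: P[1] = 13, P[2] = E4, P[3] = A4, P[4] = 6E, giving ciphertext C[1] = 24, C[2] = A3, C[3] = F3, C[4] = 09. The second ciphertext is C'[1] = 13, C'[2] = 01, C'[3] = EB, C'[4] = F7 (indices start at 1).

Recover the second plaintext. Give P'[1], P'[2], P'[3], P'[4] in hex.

P'[1] = 24, P'[2] = 46, P'[3] = BC, P'[4] = 90

In OFB with a reused IV, both messages share the same keystream S_i, so C_i ⊕ C'_i = P_i ⊕ P'_i and thus P'_i = P_i ⊕ C_i ⊕ C'_i.
P'[1]: 13 ⊕ 24 ⊕ 13 = 24.
P'[2]: E4 ⊕ A3 ⊕ 01 = 46.
P'[3]: A4 ⊕ F3 ⊕ EB = BC.
P'[4]: 6E ⊕ 09 ⊕ F7 = 90.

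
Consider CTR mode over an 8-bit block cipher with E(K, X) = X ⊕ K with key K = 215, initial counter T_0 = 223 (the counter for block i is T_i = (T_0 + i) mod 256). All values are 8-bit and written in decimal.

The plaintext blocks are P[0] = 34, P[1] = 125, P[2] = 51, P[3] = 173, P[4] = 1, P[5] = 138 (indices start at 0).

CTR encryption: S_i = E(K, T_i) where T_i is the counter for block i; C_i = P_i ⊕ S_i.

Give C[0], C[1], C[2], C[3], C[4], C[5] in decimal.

C[0] = 42, C[1] = 74, C[2] = 5, C[3] = 152, C[4] = 53, C[5] = 185

C[0]: T = 223, S = E(K, T) = 8; 34 ⊕ 8 = 42.
C[1]: T = 224, S = E(K, T) = 55; 125 ⊕ 55 = 74.
C[2]: T = 225, S = E(K, T) = 54; 51 ⊕ 54 = 5.
C[3]: T = 226, S = E(K, T) = 53; 173 ⊕ 53 = 152.
C[4]: T = 227, S = E(K, T) = 52; 1 ⊕ 52 = 53.
C[5]: T = 228, S = E(K, T) = 51; 138 ⊕ 51 = 185.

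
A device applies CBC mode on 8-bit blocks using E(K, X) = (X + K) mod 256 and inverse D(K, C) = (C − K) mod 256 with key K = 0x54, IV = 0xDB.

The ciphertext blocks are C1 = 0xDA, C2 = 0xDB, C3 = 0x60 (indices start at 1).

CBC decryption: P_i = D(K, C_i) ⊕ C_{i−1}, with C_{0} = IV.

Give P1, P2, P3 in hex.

P1 = 0x5D, P2 = 0x5D, P3 = 0xD7

P1: D(K, 0xDA) = 0x86; 0x86 ⊕ 0xDB = 0x5D.
P2: D(K, 0xDB) = 0x87; 0x87 ⊕ 0xDA = 0x5D.
P3: D(K, 0x60) = 0x0C; 0x0C ⊕ 0xDB = 0xD7.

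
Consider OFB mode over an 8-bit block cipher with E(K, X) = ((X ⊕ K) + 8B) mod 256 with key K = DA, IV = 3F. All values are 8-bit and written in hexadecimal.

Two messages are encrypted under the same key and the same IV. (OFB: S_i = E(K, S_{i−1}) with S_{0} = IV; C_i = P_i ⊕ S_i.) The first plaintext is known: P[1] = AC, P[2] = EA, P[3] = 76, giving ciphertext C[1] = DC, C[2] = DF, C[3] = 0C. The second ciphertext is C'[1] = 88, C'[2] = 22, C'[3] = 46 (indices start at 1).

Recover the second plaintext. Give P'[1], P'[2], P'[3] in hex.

P'[1] = F8, P'[2] = 17, P'[3] = 3C

In OFB with a reused IV, both messages share the same keystream S_i, so C_i ⊕ C'_i = P_i ⊕ P'_i and thus P'_i = P_i ⊕ C_i ⊕ C'_i.
P'[1]: AC ⊕ DC ⊕ 88 = F8.
P'[2]: EA ⊕ DF ⊕ 22 = 17.
P'[3]: 76 ⊕ 0C ⊕ 46 = 3C.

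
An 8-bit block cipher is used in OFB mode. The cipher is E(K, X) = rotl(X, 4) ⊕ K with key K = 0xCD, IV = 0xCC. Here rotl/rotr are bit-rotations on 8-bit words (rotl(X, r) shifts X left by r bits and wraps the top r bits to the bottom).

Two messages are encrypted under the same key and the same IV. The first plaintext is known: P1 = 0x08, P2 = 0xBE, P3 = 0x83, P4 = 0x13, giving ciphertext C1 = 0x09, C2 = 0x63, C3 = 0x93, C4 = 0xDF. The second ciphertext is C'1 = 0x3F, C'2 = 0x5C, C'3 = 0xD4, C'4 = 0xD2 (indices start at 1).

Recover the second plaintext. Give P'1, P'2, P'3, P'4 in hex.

P'1 = 0x3E, P'2 = 0x81, P'3 = 0xC4, P'4 = 0x1E

In OFB with a reused IV, both messages share the same keystream S_i, so C_i ⊕ C'_i = P_i ⊕ P'_i and thus P'_i = P_i ⊕ C_i ⊕ C'_i.
P'1: 0x08 ⊕ 0x09 ⊕ 0x3F = 0x3E.
P'2: 0xBE ⊕ 0x63 ⊕ 0x5C = 0x81.
P'3: 0x83 ⊕ 0x93 ⊕ 0xD4 = 0xC4.
P'4: 0x13 ⊕ 0xDF ⊕ 0xD2 = 0x1E.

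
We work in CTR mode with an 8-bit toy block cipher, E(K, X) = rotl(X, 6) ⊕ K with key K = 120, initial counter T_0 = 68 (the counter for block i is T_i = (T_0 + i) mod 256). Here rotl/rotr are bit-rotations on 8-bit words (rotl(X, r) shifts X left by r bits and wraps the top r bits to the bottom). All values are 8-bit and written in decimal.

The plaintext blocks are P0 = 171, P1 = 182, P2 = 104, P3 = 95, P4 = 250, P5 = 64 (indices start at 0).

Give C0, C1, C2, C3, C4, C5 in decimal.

C0 = 194, C1 = 159, C2 = 129, C3 = 246, C4 = 144, C5 = 106

CTR encryption: S_i = E(K, T_i) where T_i is the counter for block i; C_i = P_i ⊕ S_i.
C0: T = 68, S = E(K, T) = 105; 171 ⊕ 105 = 194.
C1: T = 69, S = E(K, T) = 41; 182 ⊕ 41 = 159.
C2: T = 70, S = E(K, T) = 233; 104 ⊕ 233 = 129.
C3: T = 71, S = E(K, T) = 169; 95 ⊕ 169 = 246.
C4: T = 72, S = E(K, T) = 106; 250 ⊕ 106 = 144.
C5: T = 73, S = E(K, T) = 42; 64 ⊕ 42 = 106.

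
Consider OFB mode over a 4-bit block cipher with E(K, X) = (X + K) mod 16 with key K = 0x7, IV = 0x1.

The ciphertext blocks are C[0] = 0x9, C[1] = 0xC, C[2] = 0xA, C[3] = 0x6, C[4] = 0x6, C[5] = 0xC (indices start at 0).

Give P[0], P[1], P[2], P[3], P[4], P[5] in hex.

P[0] = 0x1, P[1] = 0x3, P[2] = 0xC, P[3] = 0xB, P[4] = 0x2, P[5] = 0x7

OFB decryption: S_i = E(K, S_{i−1}) with S_{−1} = IV; P_i = C_i ⊕ S_i.
P[0]: S = E(K, 0x1) = 0x8; 0x9 ⊕ 0x8 = 0x1.
P[1]: S = E(K, 0x8) = 0xF; 0xC ⊕ 0xF = 0x3.
P[2]: S = E(K, 0xF) = 0x6; 0xA ⊕ 0x6 = 0xC.
P[3]: S = E(K, 0x6) = 0xD; 0x6 ⊕ 0xD = 0xB.
P[4]: S = E(K, 0xD) = 0x4; 0x6 ⊕ 0x4 = 0x2.
P[5]: S = E(K, 0x4) = 0xB; 0xC ⊕ 0xB = 0x7.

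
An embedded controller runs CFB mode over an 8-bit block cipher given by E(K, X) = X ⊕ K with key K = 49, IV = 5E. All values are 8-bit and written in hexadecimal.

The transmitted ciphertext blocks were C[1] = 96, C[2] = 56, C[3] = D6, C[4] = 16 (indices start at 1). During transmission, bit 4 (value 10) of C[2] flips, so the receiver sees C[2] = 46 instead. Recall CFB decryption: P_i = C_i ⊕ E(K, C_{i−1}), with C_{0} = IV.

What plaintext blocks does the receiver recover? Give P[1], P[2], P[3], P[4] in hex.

P[1] = 81, P[2] = 99, P[3] = D9, P[4] = 89

Only C[2] changed, to 46. In CFB, a change in C_i flips the same bit in P_i and garbles P_{i+1}. Decrypting the received ciphertext:
P[1]: E(K, 5E) = 17; 96 ⊕ 17 = 81.
P[2]: E(K, 96) = DF; 46 ⊕ DF = 99.
P[3]: E(K, 46) = 0F; D6 ⊕ 0F = D9.
P[4]: E(K, D6) = 9F; 16 ⊕ 9F = 89.
Blocks that differ from the original plaintext: P[2], P[3].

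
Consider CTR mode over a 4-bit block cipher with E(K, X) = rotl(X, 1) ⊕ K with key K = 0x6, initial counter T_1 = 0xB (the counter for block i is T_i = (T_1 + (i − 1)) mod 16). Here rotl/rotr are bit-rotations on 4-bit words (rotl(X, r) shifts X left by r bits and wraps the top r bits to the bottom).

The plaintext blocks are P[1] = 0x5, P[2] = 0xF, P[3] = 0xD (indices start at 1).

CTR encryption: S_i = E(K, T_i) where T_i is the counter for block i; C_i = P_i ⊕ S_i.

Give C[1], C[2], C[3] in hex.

C[1] = 0x4, C[2] = 0x0, C[3] = 0x0

C[1]: T = 0xB, S = E(K, T) = 0x1; 0x5 ⊕ 0x1 = 0x4.
C[2]: T = 0xC, S = E(K, T) = 0xF; 0xF ⊕ 0xF = 0x0.
C[3]: T = 0xD, S = E(K, T) = 0xD; 0xD ⊕ 0xD = 0x0.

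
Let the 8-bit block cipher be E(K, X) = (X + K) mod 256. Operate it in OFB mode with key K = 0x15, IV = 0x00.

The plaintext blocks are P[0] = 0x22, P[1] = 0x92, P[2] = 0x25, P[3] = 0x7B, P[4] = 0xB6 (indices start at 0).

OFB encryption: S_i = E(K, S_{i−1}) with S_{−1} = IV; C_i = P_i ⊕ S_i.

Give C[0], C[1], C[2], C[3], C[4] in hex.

C[0] = 0x37, C[1] = 0xB8, C[2] = 0x1A, C[3] = 0x2F, C[4] = 0xDF

C[0]: S = E(K, 0x00) = 0x15; 0x22 ⊕ 0x15 = 0x37.
C[1]: S = E(K, 0x15) = 0x2A; 0x92 ⊕ 0x2A = 0xB8.
C[2]: S = E(K, 0x2A) = 0x3F; 0x25 ⊕ 0x3F = 0x1A.
C[3]: S = E(K, 0x3F) = 0x54; 0x7B ⊕ 0x54 = 0x2F.
C[4]: S = E(K, 0x54) = 0x69; 0xB6 ⊕ 0x69 = 0xDF.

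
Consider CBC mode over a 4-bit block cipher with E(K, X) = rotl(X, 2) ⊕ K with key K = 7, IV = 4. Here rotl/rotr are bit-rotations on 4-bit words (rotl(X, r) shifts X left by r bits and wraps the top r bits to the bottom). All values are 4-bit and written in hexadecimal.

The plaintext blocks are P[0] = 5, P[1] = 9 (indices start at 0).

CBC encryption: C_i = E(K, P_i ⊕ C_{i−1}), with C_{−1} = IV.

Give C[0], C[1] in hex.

C[0] = 3, C[1] = D

C[0]: P[0] ⊕ 4 = 1; E(K, 1) = 3.
C[1]: P[1] ⊕ 3 = A; E(K, A) = D.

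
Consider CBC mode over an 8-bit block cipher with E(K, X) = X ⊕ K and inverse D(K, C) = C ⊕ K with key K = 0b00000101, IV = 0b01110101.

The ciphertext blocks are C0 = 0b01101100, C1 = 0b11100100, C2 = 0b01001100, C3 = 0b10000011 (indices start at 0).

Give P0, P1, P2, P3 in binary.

P0 = 0b00011100, P1 = 0b10001101, P2 = 0b10101101, P3 = 0b11001010

CBC decryption: P_i = D(K, C_i) ⊕ C_{i−1}, with C_{−1} = IV.
P0: D(K, 0b01101100) = 0b01101001; 0b01101001 ⊕ 0b01110101 = 0b00011100.
P1: D(K, 0b11100100) = 0b11100001; 0b11100001 ⊕ 0b01101100 = 0b10001101.
P2: D(K, 0b01001100) = 0b01001001; 0b01001001 ⊕ 0b11100100 = 0b10101101.
P3: D(K, 0b10000011) = 0b10000110; 0b10000110 ⊕ 0b01001100 = 0b11001010.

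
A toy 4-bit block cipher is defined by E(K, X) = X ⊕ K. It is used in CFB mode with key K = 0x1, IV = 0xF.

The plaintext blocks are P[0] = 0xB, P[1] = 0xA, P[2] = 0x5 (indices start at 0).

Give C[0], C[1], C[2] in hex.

CFB encryption: C_i = P_i ⊕ E(K, C_{i−1}), with C_{−1} = IV.
C[0]: E(K, 0xF) = 0xE; 0xB ⊕ 0xE = 0x5.
C[1]: E(K, 0x5) = 0x4; 0xA ⊕ 0x4 = 0xE.
C[2]: E(K, 0xE) = 0xF; 0x5 ⊕ 0xF = 0xA.

C[0] = 0x5, C[1] = 0xE, C[2] = 0xA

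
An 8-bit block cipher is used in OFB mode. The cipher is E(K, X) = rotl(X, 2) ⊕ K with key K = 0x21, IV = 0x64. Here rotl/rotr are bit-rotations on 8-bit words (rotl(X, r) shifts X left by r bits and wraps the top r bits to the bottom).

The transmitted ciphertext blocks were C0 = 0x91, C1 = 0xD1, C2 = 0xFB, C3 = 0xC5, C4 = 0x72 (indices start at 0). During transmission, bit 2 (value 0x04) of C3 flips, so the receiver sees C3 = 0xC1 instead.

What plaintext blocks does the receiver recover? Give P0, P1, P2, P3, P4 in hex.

OFB decryption: S_i = E(K, S_{i−1}) with S_{−1} = IV; P_i = C_i ⊕ S_i.
Only C3 changed, to 0xC1. In OFB, a change in C_i flips the same bit in P_i only; the keystream is unaffected. Decrypting the received ciphertext:
P0: S = E(K, 0x64) = 0xB0; 0x91 ⊕ 0xB0 = 0x21.
P1: S = E(K, 0xB0) = 0xE3; 0xD1 ⊕ 0xE3 = 0x32.
P2: S = E(K, 0xE3) = 0xAE; 0xFB ⊕ 0xAE = 0x55.
P3: S = E(K, 0xAE) = 0x9B; 0xC1 ⊕ 0x9B = 0x5A.
P4: S = E(K, 0x9B) = 0x4F; 0x72 ⊕ 0x4F = 0x3D.
Blocks that differ from the original plaintext: P3.

P0 = 0x21, P1 = 0x32, P2 = 0x55, P3 = 0x5A, P4 = 0x3D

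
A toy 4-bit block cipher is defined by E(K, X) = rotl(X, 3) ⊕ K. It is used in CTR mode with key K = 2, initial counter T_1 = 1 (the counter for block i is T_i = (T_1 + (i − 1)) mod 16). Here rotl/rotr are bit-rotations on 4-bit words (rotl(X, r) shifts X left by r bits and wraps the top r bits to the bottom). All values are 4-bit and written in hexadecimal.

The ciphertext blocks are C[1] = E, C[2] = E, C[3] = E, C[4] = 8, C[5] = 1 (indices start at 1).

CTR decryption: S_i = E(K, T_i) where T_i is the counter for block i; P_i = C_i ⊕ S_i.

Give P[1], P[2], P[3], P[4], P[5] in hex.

P[1] = 4, P[2] = D, P[3] = 5, P[4] = 8, P[5] = 9

P[1]: T = 1, S = E(K, T) = A; E ⊕ A = 4.
P[2]: T = 2, S = E(K, T) = 3; E ⊕ 3 = D.
P[3]: T = 3, S = E(K, T) = B; E ⊕ B = 5.
P[4]: T = 4, S = E(K, T) = 0; 8 ⊕ 0 = 8.
P[5]: T = 5, S = E(K, T) = 8; 1 ⊕ 8 = 9.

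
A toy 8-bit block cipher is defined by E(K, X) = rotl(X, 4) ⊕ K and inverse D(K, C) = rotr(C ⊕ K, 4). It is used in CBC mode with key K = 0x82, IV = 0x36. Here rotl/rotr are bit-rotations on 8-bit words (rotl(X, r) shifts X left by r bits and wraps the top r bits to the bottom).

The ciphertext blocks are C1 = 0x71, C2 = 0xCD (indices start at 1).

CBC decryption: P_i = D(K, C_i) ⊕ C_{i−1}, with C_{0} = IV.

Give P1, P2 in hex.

P1: D(K, 0x71) = 0x3F; 0x3F ⊕ 0x36 = 0x09.
P2: D(K, 0xCD) = 0xF4; 0xF4 ⊕ 0x71 = 0x85.

P1 = 0x09, P2 = 0x85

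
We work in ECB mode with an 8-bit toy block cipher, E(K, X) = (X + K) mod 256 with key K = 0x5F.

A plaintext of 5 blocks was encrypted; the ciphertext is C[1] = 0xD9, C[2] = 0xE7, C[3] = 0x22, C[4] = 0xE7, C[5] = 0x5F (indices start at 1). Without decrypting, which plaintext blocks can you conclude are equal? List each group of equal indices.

P[2] = P[4]

ECB encrypts each block independently with the same key, so equal ciphertext blocks imply equal plaintext blocks.
C[2] = C[4] = 0xE7, so P[2] = P[4].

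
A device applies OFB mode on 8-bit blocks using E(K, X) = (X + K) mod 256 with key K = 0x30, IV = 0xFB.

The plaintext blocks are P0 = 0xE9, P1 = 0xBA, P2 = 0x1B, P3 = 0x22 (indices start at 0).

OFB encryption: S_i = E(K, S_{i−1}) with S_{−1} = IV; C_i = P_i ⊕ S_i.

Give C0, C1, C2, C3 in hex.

C0: S = E(K, 0xFB) = 0x2B; 0xE9 ⊕ 0x2B = 0xC2.
C1: S = E(K, 0x2B) = 0x5B; 0xBA ⊕ 0x5B = 0xE1.
C2: S = E(K, 0x5B) = 0x8B; 0x1B ⊕ 0x8B = 0x90.
C3: S = E(K, 0x8B) = 0xBB; 0x22 ⊕ 0xBB = 0x99.

C0 = 0xC2, C1 = 0xE1, C2 = 0x90, C3 = 0x99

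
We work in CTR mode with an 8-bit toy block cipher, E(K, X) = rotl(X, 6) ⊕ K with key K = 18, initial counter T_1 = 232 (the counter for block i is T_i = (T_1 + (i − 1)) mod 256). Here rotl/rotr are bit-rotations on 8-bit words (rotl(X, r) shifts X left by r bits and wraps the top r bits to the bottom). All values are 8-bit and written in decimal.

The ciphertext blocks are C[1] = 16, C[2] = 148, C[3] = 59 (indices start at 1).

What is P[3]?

CTR decryption: S_i = E(K, T_i) where T_i is the counter for block i; P_i = C_i ⊕ S_i.
P[3]: T = 234, S = E(K, T) = 168; 59 ⊕ 168 = 147.

P[3] = 147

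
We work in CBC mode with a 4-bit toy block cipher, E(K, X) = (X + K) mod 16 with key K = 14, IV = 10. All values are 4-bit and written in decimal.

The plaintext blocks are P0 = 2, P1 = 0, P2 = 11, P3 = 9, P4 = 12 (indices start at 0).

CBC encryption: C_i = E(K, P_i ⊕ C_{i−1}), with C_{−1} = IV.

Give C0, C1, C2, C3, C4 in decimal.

C0 = 6, C1 = 4, C2 = 13, C3 = 2, C4 = 12

C0: P0 ⊕ 10 = 8; E(K, 8) = 6.
C1: P1 ⊕ 6 = 6; E(K, 6) = 4.
C2: P2 ⊕ 4 = 15; E(K, 15) = 13.
C3: P3 ⊕ 13 = 4; E(K, 4) = 2.
C4: P4 ⊕ 2 = 14; E(K, 14) = 12.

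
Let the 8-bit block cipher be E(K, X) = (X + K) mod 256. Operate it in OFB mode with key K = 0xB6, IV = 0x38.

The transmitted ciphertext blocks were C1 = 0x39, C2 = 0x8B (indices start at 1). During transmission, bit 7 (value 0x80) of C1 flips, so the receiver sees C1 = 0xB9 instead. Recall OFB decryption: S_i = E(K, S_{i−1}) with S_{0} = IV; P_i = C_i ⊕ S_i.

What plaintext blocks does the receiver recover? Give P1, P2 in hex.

Only C1 changed, to 0xB9. In OFB, a change in C_i flips the same bit in P_i only; the keystream is unaffected. Decrypting the received ciphertext:
P1: S = E(K, 0x38) = 0xEE; 0xB9 ⊕ 0xEE = 0x57.
P2: S = E(K, 0xEE) = 0xA4; 0x8B ⊕ 0xA4 = 0x2F.
Blocks that differ from the original plaintext: P1.

P1 = 0x57, P2 = 0x2F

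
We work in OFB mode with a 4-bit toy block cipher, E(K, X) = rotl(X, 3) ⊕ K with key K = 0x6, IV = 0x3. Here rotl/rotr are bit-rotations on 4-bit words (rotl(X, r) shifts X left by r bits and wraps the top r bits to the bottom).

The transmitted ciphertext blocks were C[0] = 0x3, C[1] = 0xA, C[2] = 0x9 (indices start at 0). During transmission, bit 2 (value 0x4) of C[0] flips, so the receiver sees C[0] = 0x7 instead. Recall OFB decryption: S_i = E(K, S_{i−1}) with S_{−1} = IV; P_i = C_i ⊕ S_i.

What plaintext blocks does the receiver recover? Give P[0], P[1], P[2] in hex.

P[0] = 0x8, P[1] = 0x3, P[2] = 0x3

Only C[0] changed, to 0x7. In OFB, a change in C_i flips the same bit in P_i only; the keystream is unaffected. Decrypting the received ciphertext:
P[0]: S = E(K, 0x3) = 0xF; 0x7 ⊕ 0xF = 0x8.
P[1]: S = E(K, 0xF) = 0x9; 0xA ⊕ 0x9 = 0x3.
P[2]: S = E(K, 0x9) = 0xA; 0x9 ⊕ 0xA = 0x3.
Blocks that differ from the original plaintext: P[0].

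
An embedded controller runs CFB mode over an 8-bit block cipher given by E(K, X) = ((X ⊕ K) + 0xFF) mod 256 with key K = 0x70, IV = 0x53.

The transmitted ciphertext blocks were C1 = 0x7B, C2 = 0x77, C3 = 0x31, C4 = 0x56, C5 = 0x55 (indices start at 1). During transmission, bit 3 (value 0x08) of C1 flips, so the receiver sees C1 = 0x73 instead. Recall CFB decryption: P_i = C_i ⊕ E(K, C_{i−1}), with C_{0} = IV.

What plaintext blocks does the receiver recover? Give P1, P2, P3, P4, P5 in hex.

P1 = 0x51, P2 = 0x75, P3 = 0x37, P4 = 0x16, P5 = 0x70

Only C1 changed, to 0x73. In CFB, a change in C_i flips the same bit in P_i and garbles P_{i+1}. Decrypting the received ciphertext:
P1: E(K, 0x53) = 0x22; 0x73 ⊕ 0x22 = 0x51.
P2: E(K, 0x73) = 0x02; 0x77 ⊕ 0x02 = 0x75.
P3: E(K, 0x77) = 0x06; 0x31 ⊕ 0x06 = 0x37.
P4: E(K, 0x31) = 0x40; 0x56 ⊕ 0x40 = 0x16.
P5: E(K, 0x56) = 0x25; 0x55 ⊕ 0x25 = 0x70.
Blocks that differ from the original plaintext: P1, P2.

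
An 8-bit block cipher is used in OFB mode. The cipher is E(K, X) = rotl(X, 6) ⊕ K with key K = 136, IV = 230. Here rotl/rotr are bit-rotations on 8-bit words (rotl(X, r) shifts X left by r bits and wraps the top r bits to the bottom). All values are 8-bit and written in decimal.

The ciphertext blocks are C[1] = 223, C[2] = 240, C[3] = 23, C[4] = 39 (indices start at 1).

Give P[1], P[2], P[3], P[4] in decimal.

OFB decryption: S_i = E(K, S_{i−1}) with S_{0} = IV; P_i = C_i ⊕ S_i.
P[1]: S = E(K, 230) = 49; 223 ⊕ 49 = 238.
P[2]: S = E(K, 49) = 196; 240 ⊕ 196 = 52.
P[3]: S = E(K, 196) = 185; 23 ⊕ 185 = 174.
P[4]: S = E(K, 185) = 230; 39 ⊕ 230 = 193.

P[1] = 238, P[2] = 52, P[3] = 174, P[4] = 193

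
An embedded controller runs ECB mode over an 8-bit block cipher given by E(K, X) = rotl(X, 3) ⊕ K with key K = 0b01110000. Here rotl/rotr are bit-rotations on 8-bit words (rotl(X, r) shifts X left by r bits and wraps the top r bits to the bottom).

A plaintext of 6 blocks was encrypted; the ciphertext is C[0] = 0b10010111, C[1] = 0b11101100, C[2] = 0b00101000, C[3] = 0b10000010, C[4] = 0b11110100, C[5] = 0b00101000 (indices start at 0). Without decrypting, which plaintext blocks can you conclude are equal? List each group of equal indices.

ECB encrypts each block independently with the same key, so equal ciphertext blocks imply equal plaintext blocks.
C[2] = C[5] = 0b00101000, so P[2] = P[5].

P[2] = P[5]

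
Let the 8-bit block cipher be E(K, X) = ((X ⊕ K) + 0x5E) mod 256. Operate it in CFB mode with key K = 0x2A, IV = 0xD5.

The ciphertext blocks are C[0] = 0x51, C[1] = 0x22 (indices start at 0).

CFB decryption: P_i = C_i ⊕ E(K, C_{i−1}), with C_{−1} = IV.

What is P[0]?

P[0]: E(K, 0xD5) = 0x5D; 0x51 ⊕ 0x5D = 0x0C.

P[0] = 0x0C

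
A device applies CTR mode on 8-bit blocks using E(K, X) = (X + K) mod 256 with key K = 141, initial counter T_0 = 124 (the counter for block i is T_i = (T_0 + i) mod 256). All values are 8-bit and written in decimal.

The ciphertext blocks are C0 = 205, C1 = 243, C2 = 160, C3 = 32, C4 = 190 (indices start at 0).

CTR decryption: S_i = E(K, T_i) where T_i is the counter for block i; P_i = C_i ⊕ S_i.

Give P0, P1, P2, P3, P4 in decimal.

P0: T = 124, S = E(K, T) = 9; 205 ⊕ 9 = 196.
P1: T = 125, S = E(K, T) = 10; 243 ⊕ 10 = 249.
P2: T = 126, S = E(K, T) = 11; 160 ⊕ 11 = 171.
P3: T = 127, S = E(K, T) = 12; 32 ⊕ 12 = 44.
P4: T = 128, S = E(K, T) = 13; 190 ⊕ 13 = 179.

P0 = 196, P1 = 249, P2 = 171, P3 = 44, P4 = 179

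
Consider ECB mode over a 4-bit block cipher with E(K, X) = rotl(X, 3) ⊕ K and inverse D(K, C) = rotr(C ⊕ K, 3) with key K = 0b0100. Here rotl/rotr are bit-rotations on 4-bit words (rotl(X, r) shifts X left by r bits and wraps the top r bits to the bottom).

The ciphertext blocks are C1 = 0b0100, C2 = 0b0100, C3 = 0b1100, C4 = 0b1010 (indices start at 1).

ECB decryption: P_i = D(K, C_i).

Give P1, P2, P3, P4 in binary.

P1 = 0b0000, P2 = 0b0000, P3 = 0b0001, P4 = 0b1101

P1: D(K, 0b0100) = 0b0000.
P2: D(K, 0b0100) = 0b0000.
P3: D(K, 0b1100) = 0b0001.
P4: D(K, 0b1010) = 0b1101.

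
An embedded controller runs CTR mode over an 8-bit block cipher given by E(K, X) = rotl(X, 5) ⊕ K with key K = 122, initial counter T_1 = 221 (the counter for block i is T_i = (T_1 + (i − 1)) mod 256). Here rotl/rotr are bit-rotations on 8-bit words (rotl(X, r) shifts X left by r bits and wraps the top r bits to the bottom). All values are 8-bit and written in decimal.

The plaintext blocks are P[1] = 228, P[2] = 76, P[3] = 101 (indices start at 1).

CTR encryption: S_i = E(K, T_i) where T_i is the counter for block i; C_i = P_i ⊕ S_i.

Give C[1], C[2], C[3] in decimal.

C[1] = 37, C[2] = 237, C[3] = 228

C[1]: T = 221, S = E(K, T) = 193; 228 ⊕ 193 = 37.
C[2]: T = 222, S = E(K, T) = 161; 76 ⊕ 161 = 237.
C[3]: T = 223, S = E(K, T) = 129; 101 ⊕ 129 = 228.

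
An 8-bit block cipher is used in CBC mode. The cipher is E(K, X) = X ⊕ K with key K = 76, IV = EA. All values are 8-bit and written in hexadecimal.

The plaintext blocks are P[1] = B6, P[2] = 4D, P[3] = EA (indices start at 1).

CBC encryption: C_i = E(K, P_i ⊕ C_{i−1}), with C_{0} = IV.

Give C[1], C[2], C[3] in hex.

C[1]: P[1] ⊕ EA = 5C; E(K, 5C) = 2A.
C[2]: P[2] ⊕ 2A = 67; E(K, 67) = 11.
C[3]: P[3] ⊕ 11 = FB; E(K, FB) = 8D.

C[1] = 2A, C[2] = 11, C[3] = 8D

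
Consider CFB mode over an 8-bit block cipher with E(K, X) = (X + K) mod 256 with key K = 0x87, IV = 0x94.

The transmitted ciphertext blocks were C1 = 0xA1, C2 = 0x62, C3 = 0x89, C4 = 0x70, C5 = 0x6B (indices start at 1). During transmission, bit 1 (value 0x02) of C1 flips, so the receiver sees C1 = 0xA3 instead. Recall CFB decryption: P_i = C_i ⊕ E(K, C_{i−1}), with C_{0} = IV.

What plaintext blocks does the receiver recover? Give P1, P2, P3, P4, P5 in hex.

Only C1 changed, to 0xA3. In CFB, a change in C_i flips the same bit in P_i and garbles P_{i+1}. Decrypting the received ciphertext:
P1: E(K, 0x94) = 0x1B; 0xA3 ⊕ 0x1B = 0xB8.
P2: E(K, 0xA3) = 0x2A; 0x62 ⊕ 0x2A = 0x48.
P3: E(K, 0x62) = 0xE9; 0x89 ⊕ 0xE9 = 0x60.
P4: E(K, 0x89) = 0x10; 0x70 ⊕ 0x10 = 0x60.
P5: E(K, 0x70) = 0xF7; 0x6B ⊕ 0xF7 = 0x9C.
Blocks that differ from the original plaintext: P1, P2.

P1 = 0xB8, P2 = 0x48, P3 = 0x60, P4 = 0x60, P5 = 0x9C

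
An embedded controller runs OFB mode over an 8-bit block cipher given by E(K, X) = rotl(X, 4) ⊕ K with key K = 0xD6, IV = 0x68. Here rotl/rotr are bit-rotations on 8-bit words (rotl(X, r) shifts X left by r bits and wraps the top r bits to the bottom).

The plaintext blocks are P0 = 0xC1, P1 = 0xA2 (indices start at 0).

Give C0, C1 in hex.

OFB encryption: S_i = E(K, S_{i−1}) with S_{−1} = IV; C_i = P_i ⊕ S_i.
C0: S = E(K, 0x68) = 0x50; 0xC1 ⊕ 0x50 = 0x91.
C1: S = E(K, 0x50) = 0xD3; 0xA2 ⊕ 0xD3 = 0x71.

C0 = 0x91, C1 = 0x71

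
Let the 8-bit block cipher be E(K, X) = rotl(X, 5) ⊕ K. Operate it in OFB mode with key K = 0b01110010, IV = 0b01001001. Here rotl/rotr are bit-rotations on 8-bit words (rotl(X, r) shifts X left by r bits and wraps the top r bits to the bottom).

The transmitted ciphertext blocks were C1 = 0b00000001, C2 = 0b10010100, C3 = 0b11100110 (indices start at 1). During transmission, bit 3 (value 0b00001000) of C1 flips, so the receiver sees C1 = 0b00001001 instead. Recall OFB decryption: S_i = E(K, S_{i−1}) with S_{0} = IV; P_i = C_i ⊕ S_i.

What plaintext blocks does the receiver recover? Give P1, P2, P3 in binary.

P1 = 0b01010010, P2 = 0b10001101, P3 = 0b10110111

Only C1 changed, to 0b00001001. In OFB, a change in C_i flips the same bit in P_i only; the keystream is unaffected. Decrypting the received ciphertext:
P1: S = E(K, 0b01001001) = 0b01011011; 0b00001001 ⊕ 0b01011011 = 0b01010010.
P2: S = E(K, 0b01011011) = 0b00011001; 0b10010100 ⊕ 0b00011001 = 0b10001101.
P3: S = E(K, 0b00011001) = 0b01010001; 0b11100110 ⊕ 0b01010001 = 0b10110111.
Blocks that differ from the original plaintext: P1.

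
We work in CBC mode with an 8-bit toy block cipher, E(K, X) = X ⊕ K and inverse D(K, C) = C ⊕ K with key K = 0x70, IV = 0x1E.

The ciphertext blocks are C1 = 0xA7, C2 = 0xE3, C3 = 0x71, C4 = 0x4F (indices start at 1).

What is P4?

P4 = 0x4E

CBC decryption: P_i = D(K, C_i) ⊕ C_{i−1}, with C_{0} = IV.
P4: D(K, 0x4F) = 0x3F; 0x3F ⊕ 0x71 = 0x4E.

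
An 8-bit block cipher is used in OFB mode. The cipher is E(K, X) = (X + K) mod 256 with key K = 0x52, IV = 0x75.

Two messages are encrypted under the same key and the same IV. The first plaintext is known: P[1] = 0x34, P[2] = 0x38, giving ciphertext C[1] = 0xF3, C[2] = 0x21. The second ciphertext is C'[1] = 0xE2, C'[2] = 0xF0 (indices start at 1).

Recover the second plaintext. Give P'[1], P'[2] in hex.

In OFB with a reused IV, both messages share the same keystream S_i, so C_i ⊕ C'_i = P_i ⊕ P'_i and thus P'_i = P_i ⊕ C_i ⊕ C'_i.
P'[1]: 0x34 ⊕ 0xF3 ⊕ 0xE2 = 0x25.
P'[2]: 0x38 ⊕ 0x21 ⊕ 0xF0 = 0xE9.

P'[1] = 0x25, P'[2] = 0xE9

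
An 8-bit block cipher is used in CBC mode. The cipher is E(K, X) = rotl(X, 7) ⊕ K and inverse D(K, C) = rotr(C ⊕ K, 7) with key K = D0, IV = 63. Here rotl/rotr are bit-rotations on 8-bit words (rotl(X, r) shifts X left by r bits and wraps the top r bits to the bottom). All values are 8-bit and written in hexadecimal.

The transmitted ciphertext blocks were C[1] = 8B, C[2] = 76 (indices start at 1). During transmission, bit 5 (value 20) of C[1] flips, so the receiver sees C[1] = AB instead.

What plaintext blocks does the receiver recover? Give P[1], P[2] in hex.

P[1] = 95, P[2] = E6

CBC decryption: P_i = D(K, C_i) ⊕ C_{i−1}, with C_{0} = IV.
Only C[1] changed, to AB. In CBC, a change in C_i garbles P_i and flips the same bit in P_{i+1}. Decrypting the received ciphertext:
P[1]: D(K, AB) = F6; F6 ⊕ 63 = 95.
P[2]: D(K, 76) = 4D; 4D ⊕ AB = E6.
Blocks that differ from the original plaintext: P[1], P[2].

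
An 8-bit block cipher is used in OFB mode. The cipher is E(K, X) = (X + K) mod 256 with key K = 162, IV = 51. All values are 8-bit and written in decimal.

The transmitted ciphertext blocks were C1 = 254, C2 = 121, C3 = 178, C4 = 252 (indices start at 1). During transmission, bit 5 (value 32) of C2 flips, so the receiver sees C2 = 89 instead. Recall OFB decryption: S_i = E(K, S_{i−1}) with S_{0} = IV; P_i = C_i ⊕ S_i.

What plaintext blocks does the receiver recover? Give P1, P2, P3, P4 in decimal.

Only C2 changed, to 89. In OFB, a change in C_i flips the same bit in P_i only; the keystream is unaffected. Decrypting the received ciphertext:
P1: S = E(K, 51) = 213; 254 ⊕ 213 = 43.
P2: S = E(K, 213) = 119; 89 ⊕ 119 = 46.
P3: S = E(K, 119) = 25; 178 ⊕ 25 = 171.
P4: S = E(K, 25) = 187; 252 ⊕ 187 = 71.
Blocks that differ from the original plaintext: P2.

P1 = 43, P2 = 46, P3 = 171, P4 = 71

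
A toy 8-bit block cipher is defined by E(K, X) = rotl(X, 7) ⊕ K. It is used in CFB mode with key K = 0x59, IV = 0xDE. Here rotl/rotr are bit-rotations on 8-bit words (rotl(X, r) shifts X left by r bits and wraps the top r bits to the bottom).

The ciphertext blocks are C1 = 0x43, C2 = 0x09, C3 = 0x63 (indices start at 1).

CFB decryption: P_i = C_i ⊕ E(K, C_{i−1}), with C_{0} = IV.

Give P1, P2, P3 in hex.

P1 = 0x75, P2 = 0xF1, P3 = 0xBE

P1: E(K, 0xDE) = 0x36; 0x43 ⊕ 0x36 = 0x75.
P2: E(K, 0x43) = 0xF8; 0x09 ⊕ 0xF8 = 0xF1.
P3: E(K, 0x09) = 0xDD; 0x63 ⊕ 0xDD = 0xBE.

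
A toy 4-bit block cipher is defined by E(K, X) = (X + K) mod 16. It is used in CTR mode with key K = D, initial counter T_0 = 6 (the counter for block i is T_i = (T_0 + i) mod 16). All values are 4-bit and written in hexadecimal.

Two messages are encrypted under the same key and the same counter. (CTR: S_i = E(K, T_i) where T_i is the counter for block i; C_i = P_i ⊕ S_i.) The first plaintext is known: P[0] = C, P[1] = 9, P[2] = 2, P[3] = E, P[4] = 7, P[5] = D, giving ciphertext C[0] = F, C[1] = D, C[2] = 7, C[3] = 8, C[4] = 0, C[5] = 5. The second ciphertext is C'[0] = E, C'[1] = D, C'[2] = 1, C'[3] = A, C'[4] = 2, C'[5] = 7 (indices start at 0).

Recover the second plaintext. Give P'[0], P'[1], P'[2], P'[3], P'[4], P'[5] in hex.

P'[0] = D, P'[1] = 9, P'[2] = 4, P'[3] = C, P'[4] = 5, P'[5] = F

In CTR with a reused counter, both messages share the same keystream S_i, so C_i ⊕ C'_i = P_i ⊕ P'_i and thus P'_i = P_i ⊕ C_i ⊕ C'_i.
P'[0]: C ⊕ F ⊕ E = D.
P'[1]: 9 ⊕ D ⊕ D = 9.
P'[2]: 2 ⊕ 7 ⊕ 1 = 4.
P'[3]: E ⊕ 8 ⊕ A = C.
P'[4]: 7 ⊕ 0 ⊕ 2 = 5.
P'[5]: D ⊕ 5 ⊕ 7 = F.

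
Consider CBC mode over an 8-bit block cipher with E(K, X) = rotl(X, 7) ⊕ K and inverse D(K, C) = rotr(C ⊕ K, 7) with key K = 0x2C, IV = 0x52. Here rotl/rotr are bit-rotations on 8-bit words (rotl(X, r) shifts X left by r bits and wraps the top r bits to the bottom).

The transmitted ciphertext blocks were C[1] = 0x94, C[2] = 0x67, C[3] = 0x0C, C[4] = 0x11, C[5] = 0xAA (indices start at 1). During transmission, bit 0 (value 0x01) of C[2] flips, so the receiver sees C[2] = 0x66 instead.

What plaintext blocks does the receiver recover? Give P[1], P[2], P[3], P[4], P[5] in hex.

CBC decryption: P_i = D(K, C_i) ⊕ C_{i−1}, with C_{0} = IV.
Only C[2] changed, to 0x66. In CBC, a change in C_i garbles P_i and flips the same bit in P_{i+1}. Decrypting the received ciphertext:
P[1]: D(K, 0x94) = 0x71; 0x71 ⊕ 0x52 = 0x23.
P[2]: D(K, 0x66) = 0x94; 0x94 ⊕ 0x94 = 0x00.
P[3]: D(K, 0x0C) = 0x40; 0x40 ⊕ 0x66 = 0x26.
P[4]: D(K, 0x11) = 0x7A; 0x7A ⊕ 0x0C = 0x76.
P[5]: D(K, 0xAA) = 0x0D; 0x0D ⊕ 0x11 = 0x1C.
Blocks that differ from the original plaintext: P[2], P[3].

P[1] = 0x23, P[2] = 0x00, P[3] = 0x26, P[4] = 0x76, P[5] = 0x1C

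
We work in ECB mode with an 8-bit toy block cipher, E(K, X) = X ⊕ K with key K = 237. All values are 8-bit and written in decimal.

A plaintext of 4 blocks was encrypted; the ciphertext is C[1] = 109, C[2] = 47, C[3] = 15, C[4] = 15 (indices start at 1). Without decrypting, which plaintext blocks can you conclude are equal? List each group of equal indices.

ECB encrypts each block independently with the same key, so equal ciphertext blocks imply equal plaintext blocks.
C[3] = C[4] = 15, so P[3] = P[4].

P[3] = P[4]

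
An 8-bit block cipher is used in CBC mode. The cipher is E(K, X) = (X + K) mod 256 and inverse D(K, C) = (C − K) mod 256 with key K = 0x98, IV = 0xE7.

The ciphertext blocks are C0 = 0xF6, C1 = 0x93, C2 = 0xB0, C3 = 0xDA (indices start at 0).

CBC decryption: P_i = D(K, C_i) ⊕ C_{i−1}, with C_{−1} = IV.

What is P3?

P3 = 0xF2

P3: D(K, 0xDA) = 0x42; 0x42 ⊕ 0xB0 = 0xF2.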